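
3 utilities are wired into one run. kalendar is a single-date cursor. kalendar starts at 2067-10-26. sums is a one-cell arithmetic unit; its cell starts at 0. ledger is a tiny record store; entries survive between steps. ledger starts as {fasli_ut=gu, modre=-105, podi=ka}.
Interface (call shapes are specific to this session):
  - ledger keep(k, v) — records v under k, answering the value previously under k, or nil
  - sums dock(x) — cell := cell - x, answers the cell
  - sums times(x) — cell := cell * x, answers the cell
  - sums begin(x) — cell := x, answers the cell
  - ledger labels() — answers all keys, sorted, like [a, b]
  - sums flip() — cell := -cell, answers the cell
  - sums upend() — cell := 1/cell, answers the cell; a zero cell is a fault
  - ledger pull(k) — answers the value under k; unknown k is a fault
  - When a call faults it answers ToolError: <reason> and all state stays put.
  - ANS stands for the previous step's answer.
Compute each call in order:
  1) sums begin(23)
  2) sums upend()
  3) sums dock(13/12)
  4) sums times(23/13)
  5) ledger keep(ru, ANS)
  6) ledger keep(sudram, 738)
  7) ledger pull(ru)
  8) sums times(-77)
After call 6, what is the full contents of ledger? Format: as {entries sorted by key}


Act: sums begin[x: 23]
Obs: 23
Act: sums upend[]
Obs: 1/23
Act: sums dock[x: 13/12]
Obs: -287/276
Act: sums times[x: 23/13]
Obs: -287/156
Act: ledger keep[k: ru; v: ANS]
Obs: nil
Act: ledger keep[k: sudram; v: 738]
Obs: nil
Act: ledger pull[k: ru]
Obs: -287/156
Act: sums times[x: -77]
Obs: 22099/156

Answer: {fasli_ut=gu, modre=-105, podi=ka, ru=-287/156, sudram=738}


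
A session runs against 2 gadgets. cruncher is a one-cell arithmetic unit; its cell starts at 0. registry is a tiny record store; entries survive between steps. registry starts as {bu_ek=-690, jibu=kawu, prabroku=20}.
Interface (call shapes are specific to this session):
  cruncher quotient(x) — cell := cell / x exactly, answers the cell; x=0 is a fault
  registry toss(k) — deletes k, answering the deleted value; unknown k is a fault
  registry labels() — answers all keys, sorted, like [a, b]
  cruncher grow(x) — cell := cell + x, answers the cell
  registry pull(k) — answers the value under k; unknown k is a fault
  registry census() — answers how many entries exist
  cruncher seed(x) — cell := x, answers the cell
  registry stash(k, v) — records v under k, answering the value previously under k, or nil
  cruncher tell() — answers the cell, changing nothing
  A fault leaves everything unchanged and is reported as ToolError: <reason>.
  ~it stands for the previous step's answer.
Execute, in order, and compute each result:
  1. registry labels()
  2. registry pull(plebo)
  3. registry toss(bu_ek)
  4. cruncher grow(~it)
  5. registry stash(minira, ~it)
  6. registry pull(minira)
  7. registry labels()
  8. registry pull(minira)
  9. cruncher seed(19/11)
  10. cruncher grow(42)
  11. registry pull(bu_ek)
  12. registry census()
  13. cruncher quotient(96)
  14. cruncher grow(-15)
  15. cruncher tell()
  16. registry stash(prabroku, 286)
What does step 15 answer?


Answer: -15359/1056

Derivation:
$ registry labels
:: [bu_ek, jibu, prabroku]
$ registry pull k: plebo
:: ToolError: no such key plebo
$ registry toss k: bu_ek
:: -690
$ cruncher grow x: ~it
:: -690
$ registry stash k: minira v: ~it
:: nil
$ registry pull k: minira
:: -690
$ registry labels
:: [jibu, minira, prabroku]
$ registry pull k: minira
:: -690
$ cruncher seed x: 19/11
:: 19/11
$ cruncher grow x: 42
:: 481/11
$ registry pull k: bu_ek
:: ToolError: no such key bu_ek
$ registry census
:: 3
$ cruncher quotient x: 96
:: 481/1056
$ cruncher grow x: -15
:: -15359/1056
$ cruncher tell
:: -15359/1056
$ registry stash k: prabroku v: 286
:: 20


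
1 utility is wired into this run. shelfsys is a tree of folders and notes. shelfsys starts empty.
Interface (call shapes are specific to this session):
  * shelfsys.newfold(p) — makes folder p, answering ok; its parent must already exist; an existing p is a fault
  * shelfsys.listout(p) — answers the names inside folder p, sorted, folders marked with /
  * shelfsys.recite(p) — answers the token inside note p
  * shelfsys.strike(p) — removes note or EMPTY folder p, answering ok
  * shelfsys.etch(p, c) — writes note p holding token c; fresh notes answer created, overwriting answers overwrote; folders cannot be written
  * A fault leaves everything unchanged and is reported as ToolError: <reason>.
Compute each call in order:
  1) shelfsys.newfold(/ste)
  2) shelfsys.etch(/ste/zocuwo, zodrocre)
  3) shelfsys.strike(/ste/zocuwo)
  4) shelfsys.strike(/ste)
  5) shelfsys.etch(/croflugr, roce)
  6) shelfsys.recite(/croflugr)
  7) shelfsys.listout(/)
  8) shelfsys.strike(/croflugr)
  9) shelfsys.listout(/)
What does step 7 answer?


Calling shelfsys.newfold(p: /ste): ok.
I call shelfsys.etch(p: /ste/zocuwo, c: zodrocre), and observe created.
Now I run shelfsys.strike(p: /ste/zocuwo), yielding ok.
Calling shelfsys.strike(p: /ste), and observe ok.
Calling shelfsys.etch(p: /croflugr, c: roce), and observe created.
I call shelfsys.recite(p: /croflugr), yielding roce.
I use shelfsys.listout(p: /): [croflugr].
I invoke shelfsys.strike(p: /croflugr), → ok.
I use shelfsys.listout(p: /), yielding [].

Answer: [croflugr]


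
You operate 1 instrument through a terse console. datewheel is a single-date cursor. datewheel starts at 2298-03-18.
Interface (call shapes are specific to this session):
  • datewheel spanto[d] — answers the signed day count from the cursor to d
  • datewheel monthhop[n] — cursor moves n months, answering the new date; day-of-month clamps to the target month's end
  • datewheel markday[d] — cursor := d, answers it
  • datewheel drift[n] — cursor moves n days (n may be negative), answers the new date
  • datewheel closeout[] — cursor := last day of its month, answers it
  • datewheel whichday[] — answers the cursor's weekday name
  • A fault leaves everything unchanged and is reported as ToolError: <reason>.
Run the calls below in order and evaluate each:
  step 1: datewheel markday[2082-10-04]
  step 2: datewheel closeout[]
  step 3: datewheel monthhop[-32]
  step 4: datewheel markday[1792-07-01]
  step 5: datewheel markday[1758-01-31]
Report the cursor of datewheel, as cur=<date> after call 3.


Answer: cur=2080-02-29

Derivation:
% datewheel markday(2082-10-04) -> 2082-10-04
% datewheel closeout() -> 2082-10-31
% datewheel monthhop(-32) -> 2080-02-29
% datewheel markday(1792-07-01) -> 1792-07-01
% datewheel markday(1758-01-31) -> 1758-01-31


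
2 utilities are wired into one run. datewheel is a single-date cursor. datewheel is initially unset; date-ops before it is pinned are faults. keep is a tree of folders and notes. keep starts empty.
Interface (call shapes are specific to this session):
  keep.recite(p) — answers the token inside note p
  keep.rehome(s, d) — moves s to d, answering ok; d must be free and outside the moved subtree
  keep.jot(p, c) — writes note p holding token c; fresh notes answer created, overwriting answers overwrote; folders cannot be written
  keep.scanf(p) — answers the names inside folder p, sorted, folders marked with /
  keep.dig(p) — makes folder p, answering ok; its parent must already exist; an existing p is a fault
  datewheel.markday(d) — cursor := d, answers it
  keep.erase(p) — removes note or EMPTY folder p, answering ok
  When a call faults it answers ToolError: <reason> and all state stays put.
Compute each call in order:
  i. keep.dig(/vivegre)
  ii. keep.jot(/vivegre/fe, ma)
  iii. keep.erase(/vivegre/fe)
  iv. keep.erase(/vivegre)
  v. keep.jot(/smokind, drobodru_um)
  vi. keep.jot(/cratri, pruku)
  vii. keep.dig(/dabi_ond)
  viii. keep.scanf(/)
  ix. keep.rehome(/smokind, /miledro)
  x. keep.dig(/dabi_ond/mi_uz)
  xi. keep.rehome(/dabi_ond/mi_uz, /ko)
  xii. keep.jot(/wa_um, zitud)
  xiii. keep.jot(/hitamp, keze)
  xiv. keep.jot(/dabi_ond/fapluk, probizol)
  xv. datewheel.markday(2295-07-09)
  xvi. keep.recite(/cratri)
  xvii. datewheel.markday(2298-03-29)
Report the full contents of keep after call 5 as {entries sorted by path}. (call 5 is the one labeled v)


Answer: {smokind=drobodru_um}

Derivation:
Next I call dig on p='/vivegre', yielding ok.
Invoking jot on p='/vivegre/fe', c='ma', yielding created.
Calling erase on p='/vivegre/fe': ok.
I invoke erase on p='/vivegre', → ok.
Using jot on p='/smokind', c='drobodru_um', and observe created.
I run jot on p='/cratri', c='pruku', and get created.
I call dig on p='/dabi_ond', and get ok.
I invoke scanf on p='/', and get [cratri, dabi_ond/, smokind].
Next I call rehome on s='/smokind', d='/miledro', and see ok.
Next I call dig on p='/dabi_ond/mi_uz', — result: ok.
I use rehome on s='/dabi_ond/mi_uz', d='/ko': ok.
I call jot on p='/wa_um', c='zitud', and see created.
Calling jot on p='/hitamp', c='keze', and observe created.
Then jot on p='/dabi_ond/fapluk', c='probizol', → created.
Calling markday on d='2295-07-09', yielding 2295-07-09.
Using recite on p='/cratri', and see pruku.
I run markday on d='2298-03-29', → 2298-03-29.


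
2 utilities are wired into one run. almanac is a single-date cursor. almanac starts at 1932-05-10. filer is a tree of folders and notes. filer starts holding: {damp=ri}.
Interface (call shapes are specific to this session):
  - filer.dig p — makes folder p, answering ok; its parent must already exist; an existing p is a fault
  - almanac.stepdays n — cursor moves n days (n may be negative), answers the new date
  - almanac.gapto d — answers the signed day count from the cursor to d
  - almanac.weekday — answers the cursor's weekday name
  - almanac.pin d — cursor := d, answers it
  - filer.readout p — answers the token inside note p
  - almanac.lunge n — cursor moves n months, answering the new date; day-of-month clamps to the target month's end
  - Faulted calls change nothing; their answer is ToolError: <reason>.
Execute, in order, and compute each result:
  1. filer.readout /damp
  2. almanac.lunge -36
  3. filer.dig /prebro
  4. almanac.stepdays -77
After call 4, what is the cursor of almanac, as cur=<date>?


Answer: cur=1929-02-22

Derivation:
-> filer.readout(p=/damp)
<- ri
-> almanac.lunge(n=-36)
<- 1929-05-10
-> filer.dig(p=/prebro)
<- ok
-> almanac.stepdays(n=-77)
<- 1929-02-22


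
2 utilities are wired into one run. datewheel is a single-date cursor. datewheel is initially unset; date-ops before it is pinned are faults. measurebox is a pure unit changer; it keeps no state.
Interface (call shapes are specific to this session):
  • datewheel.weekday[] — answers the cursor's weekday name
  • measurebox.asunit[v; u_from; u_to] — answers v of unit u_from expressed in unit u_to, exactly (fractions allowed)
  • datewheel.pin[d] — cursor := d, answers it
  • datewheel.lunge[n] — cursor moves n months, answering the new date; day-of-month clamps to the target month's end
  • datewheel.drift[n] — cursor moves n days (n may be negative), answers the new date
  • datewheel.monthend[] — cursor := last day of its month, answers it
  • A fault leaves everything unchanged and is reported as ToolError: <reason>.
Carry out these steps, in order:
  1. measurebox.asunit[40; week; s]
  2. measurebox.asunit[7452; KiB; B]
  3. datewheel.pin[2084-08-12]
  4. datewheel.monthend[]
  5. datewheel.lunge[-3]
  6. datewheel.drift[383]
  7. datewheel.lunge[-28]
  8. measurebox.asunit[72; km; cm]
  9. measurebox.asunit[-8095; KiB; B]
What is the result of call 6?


Answer: 2085-06-18

Derivation:
-- asunit(v='40', u_from='week', u_to='s') => 24192000
-- asunit(v='7452', u_from='KiB', u_to='B') => 7630848
-- pin(d='2084-08-12') => 2084-08-12
-- monthend() => 2084-08-31
-- lunge(n='-3') => 2084-05-31
-- drift(n='383') => 2085-06-18
-- lunge(n='-28') => 2083-02-18
-- asunit(v='72', u_from='km', u_to='cm') => 7200000
-- asunit(v='-8095', u_from='KiB', u_to='B') => -8289280


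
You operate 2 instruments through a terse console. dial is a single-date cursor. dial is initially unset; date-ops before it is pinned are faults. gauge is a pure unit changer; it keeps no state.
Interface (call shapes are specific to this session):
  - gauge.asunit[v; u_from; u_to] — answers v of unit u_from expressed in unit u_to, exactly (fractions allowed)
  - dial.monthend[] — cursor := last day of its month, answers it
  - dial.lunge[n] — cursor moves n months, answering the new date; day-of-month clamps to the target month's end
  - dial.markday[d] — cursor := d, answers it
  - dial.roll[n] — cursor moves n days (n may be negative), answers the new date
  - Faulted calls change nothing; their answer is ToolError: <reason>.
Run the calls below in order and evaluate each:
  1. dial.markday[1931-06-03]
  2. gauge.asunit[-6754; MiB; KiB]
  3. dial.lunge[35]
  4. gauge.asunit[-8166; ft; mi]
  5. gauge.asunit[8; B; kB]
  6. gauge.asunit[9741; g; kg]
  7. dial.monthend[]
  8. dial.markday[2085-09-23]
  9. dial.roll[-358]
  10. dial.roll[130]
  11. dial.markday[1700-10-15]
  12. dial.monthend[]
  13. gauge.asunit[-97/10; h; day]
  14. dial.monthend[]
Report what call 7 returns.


I use dial.markday passing d=1931-06-03: 1931-06-03.
Now I run gauge.asunit passing v=-6754, u_from=MiB, u_to=KiB, and get -6916096.
I run dial.lunge passing n=35: 1934-05-03.
I use gauge.asunit passing v=-8166, u_from=ft, u_to=mi, and get -1361/880.
I invoke gauge.asunit passing v=8, u_from=B, u_to=kB, and get 1/125.
I try gauge.asunit passing v=9741, u_from=g, u_to=kg, yielding 9741/1000.
Calling dial.monthend, giving 1934-05-31.
Then dial.markday passing d=2085-09-23: 2085-09-23.
I invoke dial.roll passing n=-358, → 2084-09-30.
I invoke dial.roll passing n=130, and see 2085-02-07.
I run dial.markday passing d=1700-10-15, → 1700-10-15.
I call dial.monthend(), which returns 1700-10-31.
Using gauge.asunit passing v=-97/10, u_from=h, u_to=day: -97/240.
Using dial.monthend(), and observe 1700-10-31.

Answer: 1934-05-31


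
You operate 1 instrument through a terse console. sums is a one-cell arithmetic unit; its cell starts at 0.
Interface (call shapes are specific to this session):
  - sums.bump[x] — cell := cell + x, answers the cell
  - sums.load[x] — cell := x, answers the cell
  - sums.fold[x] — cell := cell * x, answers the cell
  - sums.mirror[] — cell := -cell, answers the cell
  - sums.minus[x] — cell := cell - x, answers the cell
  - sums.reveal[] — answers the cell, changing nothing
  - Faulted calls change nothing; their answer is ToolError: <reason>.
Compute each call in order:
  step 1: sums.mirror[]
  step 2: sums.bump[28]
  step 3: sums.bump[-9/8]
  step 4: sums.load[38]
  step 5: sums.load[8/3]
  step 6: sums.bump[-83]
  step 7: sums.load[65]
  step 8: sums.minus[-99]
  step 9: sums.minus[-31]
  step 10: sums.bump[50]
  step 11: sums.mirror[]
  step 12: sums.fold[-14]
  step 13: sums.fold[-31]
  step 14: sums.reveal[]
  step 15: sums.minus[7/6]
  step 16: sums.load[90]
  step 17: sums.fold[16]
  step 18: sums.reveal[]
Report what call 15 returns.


Answer: -637987/6

Derivation:
;; sums.mirror() == 0
;; sums.bump(28) == 28
;; sums.bump(-9/8) == 215/8
;; sums.load(38) == 38
;; sums.load(8/3) == 8/3
;; sums.bump(-83) == -241/3
;; sums.load(65) == 65
;; sums.minus(-99) == 164
;; sums.minus(-31) == 195
;; sums.bump(50) == 245
;; sums.mirror() == -245
;; sums.fold(-14) == 3430
;; sums.fold(-31) == -106330
;; sums.reveal() == -106330
;; sums.minus(7/6) == -637987/6
;; sums.load(90) == 90
;; sums.fold(16) == 1440
;; sums.reveal() == 1440


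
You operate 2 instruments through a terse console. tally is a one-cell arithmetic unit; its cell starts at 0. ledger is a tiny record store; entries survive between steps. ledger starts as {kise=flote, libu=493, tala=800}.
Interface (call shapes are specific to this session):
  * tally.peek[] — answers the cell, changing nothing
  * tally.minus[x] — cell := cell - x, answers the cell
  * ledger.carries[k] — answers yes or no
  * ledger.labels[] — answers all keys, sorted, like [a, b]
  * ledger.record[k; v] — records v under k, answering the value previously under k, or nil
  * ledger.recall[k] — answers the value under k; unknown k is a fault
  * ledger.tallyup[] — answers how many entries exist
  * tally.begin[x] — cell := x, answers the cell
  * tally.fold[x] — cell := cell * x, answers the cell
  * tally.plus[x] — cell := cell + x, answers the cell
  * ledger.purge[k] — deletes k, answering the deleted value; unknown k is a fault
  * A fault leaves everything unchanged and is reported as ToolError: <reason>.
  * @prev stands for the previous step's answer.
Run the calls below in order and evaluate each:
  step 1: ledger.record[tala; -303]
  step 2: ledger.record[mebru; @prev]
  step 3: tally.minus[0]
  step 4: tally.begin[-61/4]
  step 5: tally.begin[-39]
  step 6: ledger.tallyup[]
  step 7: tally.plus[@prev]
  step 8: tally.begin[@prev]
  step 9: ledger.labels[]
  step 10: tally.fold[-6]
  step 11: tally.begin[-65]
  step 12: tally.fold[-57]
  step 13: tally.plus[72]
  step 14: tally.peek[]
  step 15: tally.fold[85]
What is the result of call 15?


I use record passing k→tala, v→-303, giving 800.
I try record passing k→mebru, v→@prev, → nil.
Using minus passing x→0, and see 0.
I call begin passing x→-61/4, giving -61/4.
I run begin passing x→-39, yielding -39.
Invoking tallyup(), — result: 4.
Then plus passing x→@prev, giving -35.
I run begin passing x→@prev, yielding -35.
Using labels, — result: [kise, libu, mebru, tala].
I use fold passing x→-6, — result: 210.
I call begin passing x→-65, → -65.
Now I run fold passing x→-57, → 3705.
Then plus passing x→72, giving 3777.
I try peek, — result: 3777.
I call fold passing x→85, and observe 321045.

Answer: 321045


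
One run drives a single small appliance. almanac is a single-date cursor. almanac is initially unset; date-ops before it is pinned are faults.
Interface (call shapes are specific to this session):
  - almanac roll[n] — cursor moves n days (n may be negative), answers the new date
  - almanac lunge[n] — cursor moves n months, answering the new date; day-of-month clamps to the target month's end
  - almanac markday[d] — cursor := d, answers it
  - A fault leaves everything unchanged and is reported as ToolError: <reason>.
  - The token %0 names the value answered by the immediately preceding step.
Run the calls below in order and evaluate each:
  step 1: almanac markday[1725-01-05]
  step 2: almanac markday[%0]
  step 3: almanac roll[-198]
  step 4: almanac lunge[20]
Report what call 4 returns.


Act: almanac markday[d='1725-01-05']
Obs: 1725-01-05
Act: almanac markday[d='%0']
Obs: 1725-01-05
Act: almanac roll[n='-198']
Obs: 1724-06-21
Act: almanac lunge[n='20']
Obs: 1726-02-21

Answer: 1726-02-21


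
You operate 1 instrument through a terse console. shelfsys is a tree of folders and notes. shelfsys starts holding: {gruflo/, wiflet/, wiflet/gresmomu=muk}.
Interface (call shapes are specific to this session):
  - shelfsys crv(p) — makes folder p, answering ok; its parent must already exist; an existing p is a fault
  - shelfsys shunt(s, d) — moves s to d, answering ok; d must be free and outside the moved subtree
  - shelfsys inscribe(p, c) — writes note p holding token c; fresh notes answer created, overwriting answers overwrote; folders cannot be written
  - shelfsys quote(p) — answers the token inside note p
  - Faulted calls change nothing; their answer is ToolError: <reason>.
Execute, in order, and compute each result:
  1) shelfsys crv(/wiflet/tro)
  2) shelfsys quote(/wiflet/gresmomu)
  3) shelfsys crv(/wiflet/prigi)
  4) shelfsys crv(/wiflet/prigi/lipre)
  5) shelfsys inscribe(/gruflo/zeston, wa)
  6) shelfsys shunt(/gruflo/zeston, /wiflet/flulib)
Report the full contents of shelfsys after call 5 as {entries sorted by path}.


[in] shelfsys crv /wiflet/tro
[out] ok
[in] shelfsys quote /wiflet/gresmomu
[out] muk
[in] shelfsys crv /wiflet/prigi
[out] ok
[in] shelfsys crv /wiflet/prigi/lipre
[out] ok
[in] shelfsys inscribe /gruflo/zeston wa
[out] created
[in] shelfsys shunt /gruflo/zeston /wiflet/flulib
[out] ok

Answer: {gruflo/, gruflo/zeston=wa, wiflet/, wiflet/gresmomu=muk, wiflet/prigi/, wiflet/prigi/lipre/, wiflet/tro/}


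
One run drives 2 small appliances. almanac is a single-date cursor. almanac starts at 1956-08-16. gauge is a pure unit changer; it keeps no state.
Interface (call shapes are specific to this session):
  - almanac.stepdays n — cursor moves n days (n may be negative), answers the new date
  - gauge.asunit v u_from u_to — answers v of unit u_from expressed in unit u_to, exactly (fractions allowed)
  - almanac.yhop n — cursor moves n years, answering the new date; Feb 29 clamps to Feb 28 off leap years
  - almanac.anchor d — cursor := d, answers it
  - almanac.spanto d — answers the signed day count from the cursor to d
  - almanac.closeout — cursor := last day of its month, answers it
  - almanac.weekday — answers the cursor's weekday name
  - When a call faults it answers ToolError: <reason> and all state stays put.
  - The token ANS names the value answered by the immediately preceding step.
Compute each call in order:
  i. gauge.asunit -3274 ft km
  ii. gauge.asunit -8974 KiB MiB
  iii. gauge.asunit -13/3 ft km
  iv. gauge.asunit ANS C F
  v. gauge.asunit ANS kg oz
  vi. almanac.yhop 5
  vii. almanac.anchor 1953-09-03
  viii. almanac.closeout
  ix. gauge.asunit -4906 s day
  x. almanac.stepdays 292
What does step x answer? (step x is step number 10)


! 1. asunit(v=-3274, u_from=ft, u_to=km) -> -623697/625000
! 2. asunit(v=-8974, u_from=KiB, u_to=MiB) -> -4487/512
! 3. asunit(v=-13/3, u_from=ft, u_to=km) -> -1651/1250000
! 4. asunit(v=ANS, u_from=C, u_to=F) -> 199985141/6250000
! 5. asunit(v=ANS, u_from=kg, u_to=oz) -> 51196196096/45359237
! 6. yhop(n=5) -> 1961-08-16
! 7. anchor(d=1953-09-03) -> 1953-09-03
! 8. closeout() -> 1953-09-30
! 9. asunit(v=-4906, u_from=s, u_to=day) -> -2453/43200
! 10. stepdays(n=292) -> 1954-07-19

Answer: 1954-07-19


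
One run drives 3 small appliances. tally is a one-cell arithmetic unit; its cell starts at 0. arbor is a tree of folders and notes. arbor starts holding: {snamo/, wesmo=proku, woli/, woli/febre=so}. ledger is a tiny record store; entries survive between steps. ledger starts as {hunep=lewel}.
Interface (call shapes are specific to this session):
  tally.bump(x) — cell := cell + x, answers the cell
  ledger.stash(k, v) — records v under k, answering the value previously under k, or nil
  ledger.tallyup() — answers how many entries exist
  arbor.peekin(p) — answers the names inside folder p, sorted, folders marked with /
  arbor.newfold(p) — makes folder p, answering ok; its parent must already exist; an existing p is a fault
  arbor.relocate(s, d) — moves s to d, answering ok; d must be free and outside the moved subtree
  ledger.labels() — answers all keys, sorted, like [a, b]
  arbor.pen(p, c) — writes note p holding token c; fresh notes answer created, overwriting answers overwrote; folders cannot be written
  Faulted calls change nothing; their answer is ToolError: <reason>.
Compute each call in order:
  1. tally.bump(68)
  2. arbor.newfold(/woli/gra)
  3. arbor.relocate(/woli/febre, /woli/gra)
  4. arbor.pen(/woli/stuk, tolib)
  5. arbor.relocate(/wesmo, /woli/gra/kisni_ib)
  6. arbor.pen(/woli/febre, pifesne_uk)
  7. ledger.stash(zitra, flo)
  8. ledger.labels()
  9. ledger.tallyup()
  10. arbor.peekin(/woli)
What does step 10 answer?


Answer: [febre, gra/, stuk]

Derivation:
Step: tally.bump[x=68]
Result: 68
Step: arbor.newfold[p=/woli/gra]
Result: ok
Step: arbor.relocate[s=/woli/febre; d=/woli/gra]
Result: ToolError: exists
Step: arbor.pen[p=/woli/stuk; c=tolib]
Result: created
Step: arbor.relocate[s=/wesmo; d=/woli/gra/kisni_ib]
Result: ok
Step: arbor.pen[p=/woli/febre; c=pifesne_uk]
Result: overwrote
Step: ledger.stash[k=zitra; v=flo]
Result: nil
Step: ledger.labels[]
Result: [hunep, zitra]
Step: ledger.tallyup[]
Result: 2
Step: arbor.peekin[p=/woli]
Result: [febre, gra/, stuk]


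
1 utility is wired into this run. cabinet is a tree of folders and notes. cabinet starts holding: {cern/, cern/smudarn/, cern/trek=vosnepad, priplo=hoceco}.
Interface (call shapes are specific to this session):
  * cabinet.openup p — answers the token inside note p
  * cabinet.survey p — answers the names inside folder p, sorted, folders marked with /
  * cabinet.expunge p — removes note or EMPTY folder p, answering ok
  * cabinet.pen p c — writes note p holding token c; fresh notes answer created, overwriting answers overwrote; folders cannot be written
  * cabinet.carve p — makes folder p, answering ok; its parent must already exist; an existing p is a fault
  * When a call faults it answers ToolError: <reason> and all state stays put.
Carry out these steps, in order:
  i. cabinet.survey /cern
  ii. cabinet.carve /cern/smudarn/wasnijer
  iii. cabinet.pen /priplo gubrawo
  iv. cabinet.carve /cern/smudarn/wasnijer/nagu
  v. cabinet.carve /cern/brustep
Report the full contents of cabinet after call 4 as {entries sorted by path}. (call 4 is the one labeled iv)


$ survey p='/cern'
  [smudarn/, trek]
$ carve p='/cern/smudarn/wasnijer'
  ok
$ pen p='/priplo' c='gubrawo'
  overwrote
$ carve p='/cern/smudarn/wasnijer/nagu'
  ok
$ carve p='/cern/brustep'
  ok

Answer: {cern/, cern/smudarn/, cern/smudarn/wasnijer/, cern/smudarn/wasnijer/nagu/, cern/trek=vosnepad, priplo=gubrawo}


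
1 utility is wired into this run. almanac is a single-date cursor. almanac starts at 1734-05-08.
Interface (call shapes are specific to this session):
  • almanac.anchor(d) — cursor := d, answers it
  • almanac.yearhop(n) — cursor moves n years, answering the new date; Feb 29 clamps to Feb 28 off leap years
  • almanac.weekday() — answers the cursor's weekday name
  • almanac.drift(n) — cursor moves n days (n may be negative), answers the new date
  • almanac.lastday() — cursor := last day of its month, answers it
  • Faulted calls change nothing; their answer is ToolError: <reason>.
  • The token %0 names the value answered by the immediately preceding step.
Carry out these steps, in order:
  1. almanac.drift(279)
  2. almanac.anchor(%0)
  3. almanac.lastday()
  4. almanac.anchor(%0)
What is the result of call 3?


Answer: 1735-02-28

Derivation:
I use almanac.drift with n=279, → 1735-02-11.
I try almanac.anchor with d=%0, yielding 1735-02-11.
Now I run almanac.lastday(), and observe 1735-02-28.
I run almanac.anchor with d=%0, → 1735-02-28.


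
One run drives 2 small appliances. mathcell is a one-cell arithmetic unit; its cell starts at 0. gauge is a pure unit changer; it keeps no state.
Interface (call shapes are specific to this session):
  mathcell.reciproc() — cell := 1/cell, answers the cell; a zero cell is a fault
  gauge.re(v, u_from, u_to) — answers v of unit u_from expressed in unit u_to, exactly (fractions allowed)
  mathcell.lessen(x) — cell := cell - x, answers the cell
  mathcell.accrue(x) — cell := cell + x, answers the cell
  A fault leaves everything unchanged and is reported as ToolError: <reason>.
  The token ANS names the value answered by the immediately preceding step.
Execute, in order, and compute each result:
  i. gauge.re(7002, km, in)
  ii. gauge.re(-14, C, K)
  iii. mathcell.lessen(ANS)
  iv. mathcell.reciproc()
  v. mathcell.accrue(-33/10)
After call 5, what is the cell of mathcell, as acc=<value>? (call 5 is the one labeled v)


Calling gauge.re using v=7002, u_from=km, u_to=in, which returns 35010000000/127.
I run gauge.re using v=-14, u_from=C, u_to=K, giving 5183/20.
Then mathcell.lessen using x=ANS: -5183/20.
I call mathcell.reciproc, and get -20/5183.
Calling mathcell.accrue using x=-33/10, — result: -171239/51830.

Answer: acc=-171239/51830


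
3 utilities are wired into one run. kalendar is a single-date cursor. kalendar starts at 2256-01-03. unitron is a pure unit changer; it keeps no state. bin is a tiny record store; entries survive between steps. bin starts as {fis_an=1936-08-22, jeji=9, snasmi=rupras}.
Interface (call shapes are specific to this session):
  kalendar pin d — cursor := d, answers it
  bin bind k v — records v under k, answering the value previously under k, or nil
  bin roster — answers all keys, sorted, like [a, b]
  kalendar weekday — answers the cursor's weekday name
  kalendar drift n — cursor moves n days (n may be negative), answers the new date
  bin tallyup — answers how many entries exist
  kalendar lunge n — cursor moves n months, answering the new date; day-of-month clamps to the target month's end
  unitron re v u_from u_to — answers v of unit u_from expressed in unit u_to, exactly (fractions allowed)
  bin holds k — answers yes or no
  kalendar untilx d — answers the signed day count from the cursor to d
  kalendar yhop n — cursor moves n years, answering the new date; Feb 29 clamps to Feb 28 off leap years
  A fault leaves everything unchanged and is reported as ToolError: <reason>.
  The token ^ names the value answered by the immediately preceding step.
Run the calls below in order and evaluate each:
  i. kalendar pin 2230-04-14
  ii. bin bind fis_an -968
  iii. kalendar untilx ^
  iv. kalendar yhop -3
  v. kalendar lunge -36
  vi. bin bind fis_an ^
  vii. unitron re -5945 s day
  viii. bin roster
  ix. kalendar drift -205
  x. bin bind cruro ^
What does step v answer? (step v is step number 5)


-- kalendar pin(2230-04-14) ~> 2230-04-14
-- bin bind(fis_an, -968) ~> 1936-08-22
-- kalendar untilx(^) ~> -107251
-- kalendar yhop(-3) ~> 2227-04-14
-- kalendar lunge(-36) ~> 2224-04-14
-- bin bind(fis_an, ^) ~> -968
-- unitron re(-5945, s, day) ~> -1189/17280
-- bin roster() ~> [fis_an, jeji, snasmi]
-- kalendar drift(-205) ~> 2223-09-22
-- bin bind(cruro, ^) ~> nil

Answer: 2224-04-14


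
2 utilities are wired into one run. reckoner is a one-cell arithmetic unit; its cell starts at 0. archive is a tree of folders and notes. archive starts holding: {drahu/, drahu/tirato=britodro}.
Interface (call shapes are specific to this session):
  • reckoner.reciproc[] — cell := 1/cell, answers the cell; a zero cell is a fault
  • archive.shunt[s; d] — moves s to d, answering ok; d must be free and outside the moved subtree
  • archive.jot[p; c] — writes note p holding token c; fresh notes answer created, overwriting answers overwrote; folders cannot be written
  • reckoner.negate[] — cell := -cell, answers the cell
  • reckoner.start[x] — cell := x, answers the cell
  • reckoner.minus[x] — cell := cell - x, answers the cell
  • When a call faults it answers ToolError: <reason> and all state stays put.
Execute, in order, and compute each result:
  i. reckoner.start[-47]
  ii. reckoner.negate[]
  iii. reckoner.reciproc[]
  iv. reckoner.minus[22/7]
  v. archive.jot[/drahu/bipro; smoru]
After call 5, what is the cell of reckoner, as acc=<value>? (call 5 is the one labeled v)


Answer: acc=-1027/329

Derivation:
-- 1. start(x=-47) -> -47
-- 2. negate() -> 47
-- 3. reciproc() -> 1/47
-- 4. minus(x=22/7) -> -1027/329
-- 5. jot(p=/drahu/bipro, c=smoru) -> created


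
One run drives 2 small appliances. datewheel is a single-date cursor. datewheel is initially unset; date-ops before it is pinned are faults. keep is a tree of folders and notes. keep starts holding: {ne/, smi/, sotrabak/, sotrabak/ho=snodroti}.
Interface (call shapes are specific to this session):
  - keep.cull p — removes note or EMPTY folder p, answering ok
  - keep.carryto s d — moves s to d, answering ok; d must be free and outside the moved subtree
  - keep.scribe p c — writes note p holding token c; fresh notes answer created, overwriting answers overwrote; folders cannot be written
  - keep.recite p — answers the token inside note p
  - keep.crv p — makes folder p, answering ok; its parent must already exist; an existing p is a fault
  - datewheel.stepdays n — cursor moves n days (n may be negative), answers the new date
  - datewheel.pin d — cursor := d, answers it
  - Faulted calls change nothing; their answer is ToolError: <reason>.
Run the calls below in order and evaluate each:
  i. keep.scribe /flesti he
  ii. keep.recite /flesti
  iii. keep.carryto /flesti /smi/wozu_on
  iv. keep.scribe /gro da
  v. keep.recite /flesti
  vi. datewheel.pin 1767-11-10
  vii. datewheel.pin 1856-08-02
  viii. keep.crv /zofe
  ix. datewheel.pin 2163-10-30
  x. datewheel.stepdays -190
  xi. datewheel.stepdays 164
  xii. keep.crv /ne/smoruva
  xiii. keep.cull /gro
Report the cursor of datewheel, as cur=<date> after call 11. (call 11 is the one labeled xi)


Answer: cur=2163-10-04

Derivation:
> keep.scribe p: /flesti c: he
[out] created
> keep.recite p: /flesti
[out] he
> keep.carryto s: /flesti d: /smi/wozu_on
[out] ok
> keep.scribe p: /gro c: da
[out] created
> keep.recite p: /flesti
[out] ToolError: not found
> datewheel.pin d: 1767-11-10
[out] 1767-11-10
> datewheel.pin d: 1856-08-02
[out] 1856-08-02
> keep.crv p: /zofe
[out] ok
> datewheel.pin d: 2163-10-30
[out] 2163-10-30
> datewheel.stepdays n: -190
[out] 2163-04-23
> datewheel.stepdays n: 164
[out] 2163-10-04
> keep.crv p: /ne/smoruva
[out] ok
> keep.cull p: /gro
[out] ok


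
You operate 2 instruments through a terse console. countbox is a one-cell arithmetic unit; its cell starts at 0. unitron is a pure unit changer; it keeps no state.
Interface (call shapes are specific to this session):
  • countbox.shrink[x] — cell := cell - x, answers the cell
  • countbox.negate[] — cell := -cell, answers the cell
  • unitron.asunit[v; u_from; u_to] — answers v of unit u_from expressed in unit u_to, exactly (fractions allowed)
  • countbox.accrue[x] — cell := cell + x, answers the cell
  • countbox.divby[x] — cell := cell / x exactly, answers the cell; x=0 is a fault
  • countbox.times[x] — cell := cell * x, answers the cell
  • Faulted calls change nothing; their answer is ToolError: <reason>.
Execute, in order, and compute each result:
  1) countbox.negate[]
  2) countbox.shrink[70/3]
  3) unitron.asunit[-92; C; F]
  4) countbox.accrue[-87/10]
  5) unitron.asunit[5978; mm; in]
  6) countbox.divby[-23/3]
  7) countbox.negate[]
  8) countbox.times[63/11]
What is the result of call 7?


Then negate(), → 0.
I call shrink(70/3), and get -70/3.
Then asunit(-92, C, F), → -668/5.
I use accrue(-87/10), which returns -961/30.
I invoke asunit(5978, mm, in), which returns 29890/127.
I invoke divby(-23/3), giving 961/230.
I run negate(), and see -961/230.
I call times(63/11), and get -60543/2530.

Answer: -961/230


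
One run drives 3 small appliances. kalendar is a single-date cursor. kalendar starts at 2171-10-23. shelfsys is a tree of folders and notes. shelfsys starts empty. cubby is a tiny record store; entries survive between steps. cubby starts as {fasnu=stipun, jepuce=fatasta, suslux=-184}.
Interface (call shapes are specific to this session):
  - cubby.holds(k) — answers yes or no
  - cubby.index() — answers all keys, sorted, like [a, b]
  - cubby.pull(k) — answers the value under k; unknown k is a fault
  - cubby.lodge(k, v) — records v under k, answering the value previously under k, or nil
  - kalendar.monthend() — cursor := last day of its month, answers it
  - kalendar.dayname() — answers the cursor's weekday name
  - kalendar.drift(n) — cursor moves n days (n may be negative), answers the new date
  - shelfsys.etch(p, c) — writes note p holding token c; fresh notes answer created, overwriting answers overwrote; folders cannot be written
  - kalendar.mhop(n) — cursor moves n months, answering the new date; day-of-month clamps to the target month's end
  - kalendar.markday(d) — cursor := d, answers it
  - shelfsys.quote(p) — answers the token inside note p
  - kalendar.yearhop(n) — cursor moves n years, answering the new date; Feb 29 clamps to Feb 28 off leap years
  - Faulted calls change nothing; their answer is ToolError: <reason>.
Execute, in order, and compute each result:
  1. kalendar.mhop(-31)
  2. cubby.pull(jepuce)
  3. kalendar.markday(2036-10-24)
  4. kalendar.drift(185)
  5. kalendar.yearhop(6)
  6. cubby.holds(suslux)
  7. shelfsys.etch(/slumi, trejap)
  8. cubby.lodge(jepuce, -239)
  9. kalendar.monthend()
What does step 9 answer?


-> mhop(n: -31)
<- 2169-03-23
-> pull(k: jepuce)
<- fatasta
-> markday(d: 2036-10-24)
<- 2036-10-24
-> drift(n: 185)
<- 2037-04-27
-> yearhop(n: 6)
<- 2043-04-27
-> holds(k: suslux)
<- yes
-> etch(p: /slumi, c: trejap)
<- created
-> lodge(k: jepuce, v: -239)
<- fatasta
-> monthend()
<- 2043-04-30

Answer: 2043-04-30


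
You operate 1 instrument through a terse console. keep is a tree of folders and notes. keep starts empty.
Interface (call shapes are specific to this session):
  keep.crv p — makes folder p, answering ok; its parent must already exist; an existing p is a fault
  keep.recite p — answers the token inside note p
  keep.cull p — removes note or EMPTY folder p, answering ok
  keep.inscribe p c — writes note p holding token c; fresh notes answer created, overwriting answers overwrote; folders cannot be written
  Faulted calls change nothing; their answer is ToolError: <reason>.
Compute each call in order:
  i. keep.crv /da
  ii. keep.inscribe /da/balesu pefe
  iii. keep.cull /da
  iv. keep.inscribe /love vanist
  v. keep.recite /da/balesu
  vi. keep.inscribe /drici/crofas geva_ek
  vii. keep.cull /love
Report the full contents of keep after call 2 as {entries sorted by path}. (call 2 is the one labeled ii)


>> crv(/da)
<< ok
>> inscribe(/da/balesu, pefe)
<< created
>> cull(/da)
<< ToolError: not empty
>> inscribe(/love, vanist)
<< created
>> recite(/da/balesu)
<< pefe
>> inscribe(/drici/crofas, geva_ek)
<< ToolError: no parent
>> cull(/love)
<< ok

Answer: {da/, da/balesu=pefe}


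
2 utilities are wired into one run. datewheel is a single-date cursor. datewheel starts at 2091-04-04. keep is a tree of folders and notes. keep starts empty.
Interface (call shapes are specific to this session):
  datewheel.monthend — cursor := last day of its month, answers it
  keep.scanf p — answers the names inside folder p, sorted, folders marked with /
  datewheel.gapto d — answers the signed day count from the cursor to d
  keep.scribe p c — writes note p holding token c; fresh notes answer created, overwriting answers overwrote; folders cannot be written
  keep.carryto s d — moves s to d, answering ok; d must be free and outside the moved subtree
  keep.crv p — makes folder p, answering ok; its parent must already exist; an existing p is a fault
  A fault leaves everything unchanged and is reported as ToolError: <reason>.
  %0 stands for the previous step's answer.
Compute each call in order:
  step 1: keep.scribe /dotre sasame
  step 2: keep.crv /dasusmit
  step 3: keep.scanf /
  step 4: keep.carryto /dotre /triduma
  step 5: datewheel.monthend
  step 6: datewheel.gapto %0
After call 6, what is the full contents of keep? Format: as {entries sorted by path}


! scribe(p: /dotre, c: sasame) == created
! crv(p: /dasusmit) == ok
! scanf(p: /) == [dasusmit/, dotre]
! carryto(s: /dotre, d: /triduma) == ok
! monthend() == 2091-04-30
! gapto(d: %0) == 0

Answer: {dasusmit/, triduma=sasame}


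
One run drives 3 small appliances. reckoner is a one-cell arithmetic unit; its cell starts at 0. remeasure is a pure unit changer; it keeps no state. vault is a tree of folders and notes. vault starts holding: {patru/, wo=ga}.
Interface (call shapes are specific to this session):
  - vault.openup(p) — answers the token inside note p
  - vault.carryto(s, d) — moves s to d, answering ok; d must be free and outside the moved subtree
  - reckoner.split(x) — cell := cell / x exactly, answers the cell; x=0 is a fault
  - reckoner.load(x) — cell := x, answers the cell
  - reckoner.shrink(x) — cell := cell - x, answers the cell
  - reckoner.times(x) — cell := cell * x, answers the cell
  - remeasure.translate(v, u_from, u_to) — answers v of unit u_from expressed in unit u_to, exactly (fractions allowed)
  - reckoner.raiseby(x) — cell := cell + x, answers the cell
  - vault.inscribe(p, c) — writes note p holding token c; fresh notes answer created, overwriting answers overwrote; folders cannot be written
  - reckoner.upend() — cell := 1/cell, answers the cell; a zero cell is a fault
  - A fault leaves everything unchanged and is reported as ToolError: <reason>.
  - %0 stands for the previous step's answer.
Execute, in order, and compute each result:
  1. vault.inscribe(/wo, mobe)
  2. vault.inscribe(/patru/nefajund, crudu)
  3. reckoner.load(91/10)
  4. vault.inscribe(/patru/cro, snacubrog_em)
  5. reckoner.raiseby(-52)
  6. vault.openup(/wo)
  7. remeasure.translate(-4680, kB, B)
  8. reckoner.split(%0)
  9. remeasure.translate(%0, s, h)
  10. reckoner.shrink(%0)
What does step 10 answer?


Answer: 39589/4320000000

Derivation:
~$ inscribe p=/wo c=mobe
:: overwrote
~$ inscribe p=/patru/nefajund c=crudu
:: created
~$ load x=91/10
:: 91/10
~$ inscribe p=/patru/cro c=snacubrog_em
:: created
~$ raiseby x=-52
:: -429/10
~$ openup p=/wo
:: mobe
~$ translate v=-4680 u_from=kB u_to=B
:: -4680000
~$ split x=%0
:: 11/1200000
~$ translate v=%0 u_from=s u_to=h
:: 11/4320000000
~$ shrink x=%0
:: 39589/4320000000
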